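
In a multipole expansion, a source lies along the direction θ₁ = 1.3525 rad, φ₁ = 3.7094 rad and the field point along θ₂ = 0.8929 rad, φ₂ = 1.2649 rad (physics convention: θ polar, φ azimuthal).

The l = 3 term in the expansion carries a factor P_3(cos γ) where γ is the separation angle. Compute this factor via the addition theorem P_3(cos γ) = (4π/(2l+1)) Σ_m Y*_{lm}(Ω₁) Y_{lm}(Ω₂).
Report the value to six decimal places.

Addition theorem: P_3(cos γ) = (4π/7) Σ_m Y*_{lm}(Ω₁) Y_{lm}(Ω₂), m = −3…3:
  term(m=-3) = 0.03806 + 0.06640j   from Y*(Ω₁)=0.05134 - 0.38481j, Y(Ω₂)=-0.15658 + 0.11980j
  term(m=-2) = 0.01441 - 0.08075j   from Y*(Ω₁)=0.08893 + 0.19129j, Y(Ω₂)=-0.31832 - 0.22333j
  term(m=-1) = 0.04506 - 0.03773j   from Y*(Ω₁)=0.20362 + 0.12989j, Y(Ω₂)=0.07328 - 0.23203j
  term(m=+0) = 0.05405 + 0.00000j   from Y*(Ω₁)=-0.22350 + 0.00000j, Y(Ω₂)=-0.24185 + 0.00000j
  term(m=+1) = 0.04506 + 0.03773j   from Y*(Ω₁)=-0.20362 + 0.12989j, Y(Ω₂)=-0.07328 - 0.23203j
  term(m=+2) = 0.01441 + 0.08075j   from Y*(Ω₁)=0.08893 - 0.19129j, Y(Ω₂)=-0.31832 + 0.22333j
  term(m=+3) = 0.03806 - 0.06640j   from Y*(Ω₁)=-0.05134 - 0.38481j, Y(Ω₂)=0.15658 + 0.11980j
Σ over m = 0.24912 + 0.00000j; ×(4π/7) → 0.44721 + 0.00000j. Real part: 0.447214

0.447214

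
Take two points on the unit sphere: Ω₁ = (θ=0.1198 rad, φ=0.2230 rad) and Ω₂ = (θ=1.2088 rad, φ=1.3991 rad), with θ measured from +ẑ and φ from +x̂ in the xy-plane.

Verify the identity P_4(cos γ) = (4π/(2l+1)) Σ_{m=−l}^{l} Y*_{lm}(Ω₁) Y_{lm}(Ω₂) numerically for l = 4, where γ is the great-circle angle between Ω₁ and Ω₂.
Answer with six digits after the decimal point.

-0.102801

Addition theorem: P_4(cos γ) = (4π/9) Σ_m Y*_{lm}(Ω₁) Y_{lm}(Ω₂), m = −4…4:
  [-4]  conj(Y_{4,-4})(Ω₁) = +0.000057+0.000070i ; Y_{4,-4}(Ω₂) = +0.261752+0.214622i ; Δ = -0.000000+0.000031i
  [-3]  conj(Y_{4,-3})(Ω₁) = +0.001664+0.001316i ; Y_{4,-3}(Ω₂) = -0.178597+0.315510i ; Δ = -0.000712+0.000290i
  [-2]  conj(Y_{4,-2})(Ω₁) = +0.025434+0.012161i ; Y_{4,-2}(Ω₂) = +0.033633+0.012026i ; Δ = +0.000709+0.000715i
  [-1]  conj(Y_{4,-1})(Ω₁) = +0.213507+0.048417i ; Y_{4,-1}(Ω₂) = -0.056808+0.327604i ; Δ = -0.027991+0.067195i
  [+0]  conj(Y_{4,0})(Ω₁) = +0.786600-0.000000i ; Y_{4,0}(Ω₂) = -0.022423+0.000000i ; Δ = -0.017638+0.000000i
  [+1]  conj(Y_{4,1})(Ω₁) = -0.213507+0.048417i ; Y_{4,1}(Ω₂) = +0.056808+0.327604i ; Δ = -0.027991-0.067195i
  [+2]  conj(Y_{4,2})(Ω₁) = +0.025434-0.012161i ; Y_{4,2}(Ω₂) = +0.033633-0.012026i ; Δ = +0.000709-0.000715i
  [+3]  conj(Y_{4,3})(Ω₁) = -0.001664+0.001316i ; Y_{4,3}(Ω₂) = +0.178597+0.315510i ; Δ = -0.000712-0.000290i
  [+4]  conj(Y_{4,4})(Ω₁) = +0.000057-0.000070i ; Y_{4,4}(Ω₂) = +0.261752-0.214622i ; Δ = -0.000000-0.000031i
Σ over m = -0.073626-0.000000i; ×(4π/9) → -0.102801-0.000000i. Real part: -0.102801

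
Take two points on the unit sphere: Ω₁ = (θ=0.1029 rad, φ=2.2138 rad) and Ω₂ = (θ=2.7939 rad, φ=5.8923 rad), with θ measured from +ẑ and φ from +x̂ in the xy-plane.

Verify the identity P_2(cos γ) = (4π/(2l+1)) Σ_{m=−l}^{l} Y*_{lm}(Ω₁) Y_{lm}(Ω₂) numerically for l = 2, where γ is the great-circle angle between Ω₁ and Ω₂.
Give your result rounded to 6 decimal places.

0.897599

Summing Y*_{l m}(θ₁,φ₁)·Y_{l m}(θ₂,φ₂) over m ∈ [−2, 2]; prefactor 4π/(2·2+1) = 2.513274:
  term(m=-2) = 0.00009 - 0.00016j   from Y*(Ω₁)=-0.00115 - 0.00391j, Y(Ω₂)=0.03183 + 0.03160j
  term(m=-1) = 0.01679 - 0.00999j   from Y*(Ω₁)=-0.04733 + 0.06317j, Y(Ω₂)=-0.22881 - 0.09429j
  term(m=+0) = 0.32340 + 0.00000j   from Y*(Ω₁)=0.62080 + 0.00000j, Y(Ω₂)=0.52094 + 0.00000j
  term(m=+1) = 0.01679 + 0.00999j   from Y*(Ω₁)=0.04733 + 0.06317j, Y(Ω₂)=0.22881 - 0.09429j
  term(m=+2) = 0.00009 + 0.00016j   from Y*(Ω₁)=-0.00115 + 0.00391j, Y(Ω₂)=0.03183 - 0.03160j
Total Σ_m = 0.35714 + 0.00000j. Multiply by 2.513274: 0.89760 + 0.00000j. P_2(cos γ) = 0.897599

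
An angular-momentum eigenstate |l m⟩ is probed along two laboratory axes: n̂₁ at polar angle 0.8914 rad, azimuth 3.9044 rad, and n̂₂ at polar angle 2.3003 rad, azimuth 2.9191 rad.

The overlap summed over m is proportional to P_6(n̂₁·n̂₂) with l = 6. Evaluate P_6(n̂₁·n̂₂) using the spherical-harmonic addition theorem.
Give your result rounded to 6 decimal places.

Summing Y*_{l m}(θ₁,φ₁)·Y_{l m}(θ₂,φ₂) over m ∈ [−6, 6]; prefactor 4π/(2·6+1) = 0.966644:
  m=-6: Y*=(-0.014471, -0.106106)  Y=(0.019378, 0.080637)  product (0.008276, -0.003223)
  m=-5: Y*=(0.234388, 0.186629)  Y=(0.113641, 0.230334)  product (-0.016351, 0.075196)
  m=-4: Y*=(-0.435046, 0.039419)  Y=(0.269592, 0.332819)  product (-0.130405, -0.134164)
  m=-3: Y*=(0.170146, -0.194925)  Y=(0.266514, 0.210055)  product (0.086291, -0.016210)
  m=-2: Y*=(-0.008572, -0.189600)  Y=(-0.079080, -0.037712)  product (-0.006472, 0.015317)
  m=-1: Y*=(0.247528, 0.236589)  Y=(-0.362309, -0.081968)  product (-0.070289, -0.106008)
  m=+0: Y*=(0.099874, -0.000000)  Y=(-0.016988, 0.000000)  product (-0.001697, 0.000000)
  m=+1: Y*=(-0.247528, 0.236589)  Y=(0.362309, -0.081968)  product (-0.070289, 0.106008)
  m=+2: Y*=(-0.008572, 0.189600)  Y=(-0.079080, 0.037712)  product (-0.006472, -0.015317)
  m=+3: Y*=(-0.170146, -0.194925)  Y=(-0.266514, 0.210055)  product (0.086291, 0.016210)
  m=+4: Y*=(-0.435046, -0.039419)  Y=(0.269592, -0.332819)  product (-0.130405, 0.134164)
  m=+5: Y*=(-0.234388, 0.186629)  Y=(-0.113641, 0.230334)  product (-0.016351, -0.075196)
  m=+6: Y*=(-0.014471, 0.106106)  Y=(0.019378, -0.080637)  product (0.008276, 0.003223)
Σ over m = (-0.259596, -0.000000); ×(4π/13) → (-0.250937, -0.000000). Real part: -0.250937

-0.250937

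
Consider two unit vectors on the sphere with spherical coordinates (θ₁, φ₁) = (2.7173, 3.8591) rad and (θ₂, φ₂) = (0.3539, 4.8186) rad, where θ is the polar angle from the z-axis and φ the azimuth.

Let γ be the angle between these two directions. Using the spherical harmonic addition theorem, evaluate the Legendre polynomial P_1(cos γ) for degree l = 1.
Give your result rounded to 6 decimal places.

Term-by-term m-sum for l=1 (normalisation 4π/3 = 4.188790):
  term(m=-1) = +0.009774-0.013946i   from Y*(Ω₁)=-0.107164-0.093519i, Y(Ω₂)=+0.012693+0.119059i
  term(m=+0) = -0.204081-0.000000i   from Y*(Ω₁)=-0.445278-0.000000i, Y(Ω₂)=+0.458323+0.000000i
  term(m=+1) = +0.009774+0.013946i   from Y*(Ω₁)=+0.107164-0.093519i, Y(Ω₂)=-0.012693+0.119059i
Σ over m = -0.184533+0.000000i; ×(4π/3) → -0.772971+0.000000i. Real part: -0.772971

-0.772971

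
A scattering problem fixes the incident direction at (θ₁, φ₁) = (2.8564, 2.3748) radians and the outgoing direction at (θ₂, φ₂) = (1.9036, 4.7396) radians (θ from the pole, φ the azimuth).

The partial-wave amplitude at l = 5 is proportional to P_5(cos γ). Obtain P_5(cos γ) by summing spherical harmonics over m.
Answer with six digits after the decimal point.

Expand P_5 via completeness: Σ_{m} conj(Y_{5,m}) at Ω₁ times Y_{5,m} at Ω₂ —
  m=-5: +0.000630-0.000522i × +0.047476+0.346791i = +0.000211+0.000194i  (running Σ = +0.000211+0.000194i)
  m=-4: +0.008800+0.000656i × -0.380340+0.041562i = -0.003374+0.000116i  (running Σ = -0.003163+0.000310i)
  m=-3: +0.037423+0.041852i × +0.000939+0.011480i = -0.000445+0.000469i  (running Σ = -0.003608+0.000779i)
  m=-2: -0.008441+0.226732i × -0.335723+0.018289i = -0.001313-0.076274i  (running Σ = -0.004921-0.075495i)
  m=-1: -0.383847+0.369823i × -0.002100-0.077160i = +0.029342+0.028841i  (running Σ = +0.024420-0.046654i)
  m=0: -0.444654-0.000000i × -0.315078+0.000000i = +0.140101+0.000000i  (running Σ = +0.164521-0.046654i)
  m=1: +0.383847+0.369823i × +0.002100-0.077160i = +0.029342-0.028841i  (running Σ = +0.193863-0.075495i)
  m=2: -0.008441-0.226732i × -0.335723-0.018289i = -0.001313+0.076274i  (running Σ = +0.192550+0.000779i)
  m=3: -0.037423+0.041852i × -0.000939+0.011480i = -0.000445-0.000469i  (running Σ = +0.192105+0.000310i)
  m=4: +0.008800-0.000656i × -0.380340-0.041562i = -0.003374-0.000116i  (running Σ = +0.188730+0.000194i)
  m=5: -0.000630-0.000522i × -0.047476+0.346791i = +0.000211-0.000194i  (running Σ = +0.188941-0.000000i)
Accumulated sum +0.188941-0.000000i; after 4π/(2l+1) scaling, +0.215846-0.000000i ⇒ P_5 = 0.215846

0.215846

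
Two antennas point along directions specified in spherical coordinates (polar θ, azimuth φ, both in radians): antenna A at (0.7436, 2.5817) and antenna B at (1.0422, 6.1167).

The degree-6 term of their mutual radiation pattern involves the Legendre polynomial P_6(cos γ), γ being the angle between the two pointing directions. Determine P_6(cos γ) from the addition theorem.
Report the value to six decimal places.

-0.141353

Expand P_6 via completeness: Σ_{m} conj(Y_{6,m}) at Ω₁ times Y_{6,m} at Ω₂ —
  [-6]  conj(Y_{6,-6})(Ω₁) = -0.04539 + 0.01004j ; Y_{6,-6}(Ω₂) = 0.10840 + 0.16841j ; Δ = -0.00661 - 0.00656j
  [-5]  conj(Y_{6,-5})(Ω₁) = 0.16495 + 0.05874j ; Y_{6,-5}(Ω₂) = 0.27274 + 0.29967j ; Δ = 0.02738 + 0.06545j
  [-4]  conj(Y_{6,-4})(Ω₁) = -0.23037 - 0.29152j ; Y_{6,-4}(Ω₂) = 0.28043 + 0.22032j ; Δ = -0.00038 - 0.13251j
  [-3]  conj(Y_{6,-3})(Ω₁) = 0.04783 + 0.43752j ; Y_{6,-3}(Ω₂) = -0.03756 - 0.02049j ; Δ = 0.00717 - 0.01741j
  [-2]  conj(Y_{6,-2})(Ω₁) = 0.06075 - 0.12543j ; Y_{6,-2}(Ω₂) = -0.33129 - 0.11457j ; Δ = -0.03449 + 0.03459j
  [-1]  conj(Y_{6,-1})(Ω₁) = 0.27258 - 0.17086j ; Y_{6,-1}(Ω₂) = -0.08766 - 0.01473j ; Δ = -0.02641 + 0.01096j
  [+0]  conj(Y_{6,0})(Ω₁) = -0.24395 + 0.00000j ; Y_{6,0}(Ω₂) = 0.32607 + 0.00000j ; Δ = -0.07954 + 0.00000j
  [+1]  conj(Y_{6,1})(Ω₁) = -0.27258 - 0.17086j ; Y_{6,1}(Ω₂) = 0.08766 - 0.01473j ; Δ = -0.02641 - 0.01096j
  [+2]  conj(Y_{6,2})(Ω₁) = 0.06075 + 0.12543j ; Y_{6,2}(Ω₂) = -0.33129 + 0.11457j ; Δ = -0.03449 - 0.03459j
  [+3]  conj(Y_{6,3})(Ω₁) = -0.04783 + 0.43752j ; Y_{6,3}(Ω₂) = 0.03756 - 0.02049j ; Δ = 0.00717 + 0.01741j
  [+4]  conj(Y_{6,4})(Ω₁) = -0.23037 + 0.29152j ; Y_{6,4}(Ω₂) = 0.28043 - 0.22032j ; Δ = -0.00038 + 0.13251j
  [+5]  conj(Y_{6,5})(Ω₁) = -0.16495 + 0.05874j ; Y_{6,5}(Ω₂) = -0.27274 + 0.29967j ; Δ = 0.02738 - 0.06545j
  [+6]  conj(Y_{6,6})(Ω₁) = -0.04539 - 0.01004j ; Y_{6,6}(Ω₂) = 0.10840 - 0.16841j ; Δ = -0.00661 + 0.00656j
Σ over m = -0.14623 + 0.00000j; ×(4π/13) → -0.14135 + 0.00000j. Real part: -0.141353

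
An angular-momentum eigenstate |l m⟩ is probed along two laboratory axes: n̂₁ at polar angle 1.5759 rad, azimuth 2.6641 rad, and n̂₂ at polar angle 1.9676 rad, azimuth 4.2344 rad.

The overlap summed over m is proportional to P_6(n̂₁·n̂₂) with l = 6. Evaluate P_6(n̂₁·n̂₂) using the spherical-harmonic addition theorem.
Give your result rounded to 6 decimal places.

-0.312461

Addition theorem: P_6(cos γ) = (4π/13) Σ_m Y*_{lm}(Ω₁) Y_{lm}(Ω₂), m = −6…6:
  [-6]  conj(Y_{6,-6})(Ω₁) = (-0.464681, -0.131930) ; Y_{6,-6}(Ω₂) = (0.286279, -0.080359) ; Δ = (-0.143630, -0.000428)
  [-5]  conj(Y_{6,-5})(Ω₁) = (-0.006225, -0.005847) ; Y_{6,-5}(Ω₂) = (0.294725, 0.315322) ; Δ = (0.000009, -0.003686)
  [-4]  conj(Y_{6,-4})(Ω₁) = (0.118664, 0.336341) ; Y_{6,-4}(Ω₂) = (-0.055537, 0.156424) ; Δ = (-0.059202, -0.000118)
  [-3]  conj(Y_{6,-3})(Ω₁) = (-0.001375, 0.009877) ; Y_{6,-3}(Ω₂) = (0.265515, -0.036559) ; Δ = (-0.000004, 0.002673)
  [-2]  conj(Y_{6,-2})(Ω₁) = (0.188035, -0.265735) ; Y_{6,-2}(Ω₂) = (0.152184, 0.215522) ; Δ = (0.085888, 0.000085)
  [-1]  conj(Y_{6,-1})(Ω₁) = (0.009335, -0.004830) ; Y_{6,-1}(Ω₂) = (0.084798, -0.163684) ; Δ = (0.000001, -0.001938)
  [+0]  conj(Y_{6,0})(Ω₁) = (-0.317672, -0.000000) ; Y_{6,0}(Ω₂) = (0.281317, 0.000000) ; Δ = (-0.089367, -0.000000)
  [+1]  conj(Y_{6,1})(Ω₁) = (-0.009335, -0.004830) ; Y_{6,1}(Ω₂) = (-0.084798, -0.163684) ; Δ = (0.000001, 0.001938)
  [+2]  conj(Y_{6,2})(Ω₁) = (0.188035, 0.265735) ; Y_{6,2}(Ω₂) = (0.152184, -0.215522) ; Δ = (0.085888, -0.000085)
  [+3]  conj(Y_{6,3})(Ω₁) = (0.001375, 0.009877) ; Y_{6,3}(Ω₂) = (-0.265515, -0.036559) ; Δ = (-0.000004, -0.002673)
  [+4]  conj(Y_{6,4})(Ω₁) = (0.118664, -0.336341) ; Y_{6,4}(Ω₂) = (-0.055537, -0.156424) ; Δ = (-0.059202, 0.000118)
  [+5]  conj(Y_{6,5})(Ω₁) = (0.006225, -0.005847) ; Y_{6,5}(Ω₂) = (-0.294725, 0.315322) ; Δ = (0.000009, 0.003686)
  [+6]  conj(Y_{6,6})(Ω₁) = (-0.464681, 0.131930) ; Y_{6,6}(Ω₂) = (0.286279, 0.080359) ; Δ = (-0.143630, 0.000428)
Accumulated sum (-0.323243, 0.000000); after 4π/(2l+1) scaling, (-0.312461, 0.000000) ⇒ P_6 = -0.312461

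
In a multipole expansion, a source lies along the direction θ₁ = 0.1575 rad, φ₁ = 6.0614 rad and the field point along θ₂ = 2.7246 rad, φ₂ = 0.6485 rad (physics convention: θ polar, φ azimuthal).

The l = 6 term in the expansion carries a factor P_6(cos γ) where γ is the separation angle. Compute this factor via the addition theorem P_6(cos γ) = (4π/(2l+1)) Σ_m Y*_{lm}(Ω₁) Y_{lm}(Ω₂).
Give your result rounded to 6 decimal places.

Summing Y*_{l m}(θ₁,φ₁)·Y_{l m}(θ₂,φ₂) over m ∈ [−6, 6]; prefactor 4π/(2·6+1) = 0.966644:
  m=-6: Y*=+0.000002-0.000007i  Y=-0.001561+0.001452i  product +0.000000+0.000000i
  m=-5: Y*=+0.000070-0.000140i  Y=+0.016590-0.001680i  product +0.000001-0.000002i
  m=-4: Y*=+0.001327-0.001629i  Y=-0.067174-0.040963i  product -0.000156+0.000055i
  m=-3: Y*=+0.015095-0.011845i  Y=+0.089723+0.228137i  product +0.004057+0.002381i
  m=-2: Y*=+0.107394-0.051028i  Y=+0.130217-0.463653i  product -0.009675-0.056438i
  m=-1: Y*=+0.444148-0.100153i  Y=-0.362655+0.274835i  product -0.133547+0.158388i
  m=+0: Y*=+0.768694-0.000000i  Y=-0.152976+0.000000i  product -0.117592+0.000000i
  m=+1: Y*=-0.444148-0.100153i  Y=+0.362655+0.274835i  product -0.133547-0.158388i
  m=+2: Y*=+0.107394+0.051028i  Y=+0.130217+0.463653i  product -0.009675+0.056438i
  m=+3: Y*=-0.015095-0.011845i  Y=-0.089723+0.228137i  product +0.004057-0.002381i
  m=+4: Y*=+0.001327+0.001629i  Y=-0.067174+0.040963i  product -0.000156-0.000055i
  m=+5: Y*=-0.000070-0.000140i  Y=-0.016590-0.001680i  product +0.000001+0.000002i
  m=+6: Y*=+0.000002+0.000007i  Y=-0.001561-0.001452i  product +0.000000-0.000000i
Accumulated sum -0.396232+0.000000i; after 4π/(2l+1) scaling, -0.383015+0.000000i ⇒ P_6 = -0.383015

-0.383015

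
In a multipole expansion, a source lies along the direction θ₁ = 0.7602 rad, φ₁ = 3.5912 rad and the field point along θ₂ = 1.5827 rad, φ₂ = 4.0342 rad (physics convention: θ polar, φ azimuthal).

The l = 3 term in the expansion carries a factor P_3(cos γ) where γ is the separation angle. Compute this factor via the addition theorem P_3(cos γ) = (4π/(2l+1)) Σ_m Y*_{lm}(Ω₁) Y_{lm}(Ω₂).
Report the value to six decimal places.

Addition theorem: P_3(cos γ) = (4π/7) Σ_m Y*_{lm}(Ω₁) Y_{lm}(Ω₂), m = −3…3:
  term(m=-3) = 0.01363 - 0.05529j   from Y*(Ω₁)=-0.03005 - 0.13316j, Y(Ω₂)=0.37307 + 0.18659j
  term(m=-2) = -0.00271 + 0.00331j   from Y*(Ω₁)=0.21881 + 0.27529j, Y(Ω₂)=0.00259 + 0.01188j
  term(m=-1) = -0.10564 + 0.05012j   from Y*(Ω₁)=-0.32610 - 0.15737j, Y(Ω₂)=0.20260 - 0.25147j
  term(m=+0) = -0.00135 + 0.00000j   from Y*(Ω₁)=-0.10116 + 0.00000j, Y(Ω₂)=0.01332 + 0.00000j
  term(m=+1) = -0.10564 - 0.05012j   from Y*(Ω₁)=0.32610 - 0.15737j, Y(Ω₂)=-0.20260 - 0.25147j
  term(m=+2) = -0.00271 - 0.00331j   from Y*(Ω₁)=0.21881 - 0.27529j, Y(Ω₂)=0.00259 - 0.01188j
  term(m=+3) = 0.01363 + 0.05529j   from Y*(Ω₁)=0.03005 - 0.13316j, Y(Ω₂)=-0.37307 + 0.18659j
Accumulated sum -0.19077 + 0.00000j; after 4π/(2l+1) scaling, -0.34247 + 0.00000j ⇒ P_3 = -0.342470

-0.342470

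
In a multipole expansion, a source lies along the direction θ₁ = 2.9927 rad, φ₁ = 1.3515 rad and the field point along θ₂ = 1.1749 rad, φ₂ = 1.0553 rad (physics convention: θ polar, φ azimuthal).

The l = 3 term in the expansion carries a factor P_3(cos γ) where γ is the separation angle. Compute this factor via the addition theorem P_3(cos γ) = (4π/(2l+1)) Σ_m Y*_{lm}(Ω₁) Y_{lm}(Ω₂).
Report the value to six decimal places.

0.336411

Summing Y*_{l m}(θ₁,φ₁)·Y_{l m}(θ₂,φ₂) over m ∈ [−3, 3]; prefactor 4π/(2·3+1) = 1.795196:
  m=-3: Y*=(-0.000833, -0.001078)  Y=(-0.327607, 0.007965)  product (0.000281, 0.000346)
  m=-2: Y*=(0.020136, -0.009445)  Y=(-0.172438, -0.287798)  product (-0.006190, -0.004166)
  m=-1: Y*=(0.040570, 0.182025)  Y=(-0.037693, 0.066526)  product (-0.013639, -0.004162)
  m=+0: Y*=(-0.697489, -0.000000)  Y=(-0.324722, 0.000000)  product (0.226490, 0.000000)
  m=+1: Y*=(-0.040570, 0.182025)  Y=(0.037693, 0.066526)  product (-0.013639, 0.004162)
  m=+2: Y*=(0.020136, 0.009445)  Y=(-0.172438, 0.287798)  product (-0.006190, 0.004166)
  m=+3: Y*=(0.000833, -0.001078)  Y=(0.327607, 0.007965)  product (0.000281, -0.000346)
Σ over m = (0.187395, -0.000000); ×(4π/7) → (0.336411, -0.000000). Real part: 0.336411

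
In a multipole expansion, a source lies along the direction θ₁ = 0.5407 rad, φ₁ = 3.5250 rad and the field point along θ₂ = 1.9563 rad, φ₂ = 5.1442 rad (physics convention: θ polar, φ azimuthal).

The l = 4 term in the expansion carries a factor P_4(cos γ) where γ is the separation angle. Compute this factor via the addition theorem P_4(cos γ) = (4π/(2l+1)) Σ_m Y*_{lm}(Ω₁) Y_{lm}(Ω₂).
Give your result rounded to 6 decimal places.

-0.010228

Expand P_4 via completeness: Σ_{m} conj(Y_{4,m}) at Ω₁ times Y_{4,m} at Ω₂ —
  m=-4: (0.001154, 0.031044) × (-0.050831, -0.322252) = (0.009945, -0.001950)  (running Σ = (0.009945, -0.001950))
  m=-3: (-0.059754, -0.133599) × (0.360346, 0.101813) = (-0.007930, -0.054226)  (running Σ = (0.002015, -0.056176))
  m=-2: (0.264583, 0.254928) × (0.001909, -0.002234) = (0.001075, -0.000104)  (running Σ = (0.003090, -0.056280))
  m=-1: (-0.415376, -0.167550) × (0.138680, 0.300945) = (-0.007181, -0.148241)  (running Σ = (-0.004091, -0.204522))
  m=0: (-0.014929, -0.000000) × (-0.057349, 0.000000) = (0.000856, 0.000000)  (running Σ = (-0.003235, -0.204522))
  m=1: (0.415376, -0.167550) × (-0.138680, 0.300945) = (-0.007181, 0.148241)  (running Σ = (-0.010416, -0.056280))
  m=2: (0.264583, -0.254928) × (0.001909, 0.002234) = (0.001075, 0.000104)  (running Σ = (-0.009341, -0.056176))
  m=3: (0.059754, -0.133599) × (-0.360346, 0.101813) = (-0.007930, 0.054226)  (running Σ = (-0.017271, -0.001950))
  m=4: (0.001154, -0.031044) × (-0.050831, 0.322252) = (0.009945, 0.001950)  (running Σ = (-0.007326, -0.000000))
Accumulated sum (-0.007326, -0.000000); after 4π/(2l+1) scaling, (-0.010228, -0.000000) ⇒ P_4 = -0.010228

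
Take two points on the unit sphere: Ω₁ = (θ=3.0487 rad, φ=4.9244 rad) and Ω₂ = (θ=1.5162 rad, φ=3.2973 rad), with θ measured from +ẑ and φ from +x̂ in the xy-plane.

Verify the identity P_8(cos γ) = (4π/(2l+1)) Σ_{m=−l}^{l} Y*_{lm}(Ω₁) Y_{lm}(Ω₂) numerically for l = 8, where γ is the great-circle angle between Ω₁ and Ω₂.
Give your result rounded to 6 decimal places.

Expand P_8 via completeness: Σ_{m} conj(Y_{8,m}) at Ω₁ times Y_{8,m} at Ω₂ —
  m=-8: -0.00000 + 0.00000j × 0.16270 - 0.48263j = 0.00000 + 0.00000j  (running Σ = 0.00000 + 0.00000j)
  m=-7: 0.00000 - 0.00000j × -0.05150 + 0.09871j = -0.00000 + 0.00000j  (running Σ = -0.00000 + 0.00000j)
  m=-6: -0.00000 - 0.00000j × -0.21185 + 0.28660j = 0.00000 + 0.00000j  (running Σ = 0.00000 + 0.00000j)
  m=-5: -0.00006 + 0.00003j × 0.09267 - 0.09141j = -0.00000 + 0.00001j  (running Σ = -0.00000 + 0.00001j)
  m=-4: 0.00065 + 0.00073j × 0.25215 - 0.18109j = 0.00030 + 0.00007j  (running Σ = 0.00030 + 0.00008j)
  m=-3: 0.00641 - 0.00869j × -0.12384 + 0.06246j = -0.00025 + 0.00148j  (running Σ = 0.00004 + 0.00155j)
  m=-2: -0.07717 - 0.03483j × -0.27643 + 0.08898j = 0.02443 + 0.00276j  (running Σ = 0.02447 + 0.00432j)
  m=-1: -0.08922 + 0.41451j × 0.14054 - 0.02206j = -0.00339 + 0.06023j  (running Σ = 0.02108 + 0.06454j)
  m=0: 0.98928 + 0.00000j × 0.28450 + 0.00000j = 0.28145 + 0.00000j  (running Σ = 0.30253 + 0.06454j)
  m=1: 0.08922 + 0.41451j × -0.14054 - 0.02206j = -0.00339 - 0.06023j  (running Σ = 0.29913 + 0.00432j)
  m=2: -0.07717 + 0.03483j × -0.27643 - 0.08898j = 0.02443 - 0.00276j  (running Σ = 0.32356 + 0.00155j)
  m=3: -0.00641 - 0.00869j × 0.12384 + 0.06246j = -0.00025 - 0.00148j  (running Σ = 0.32331 + 0.00008j)
  m=4: 0.00065 - 0.00073j × 0.25215 + 0.18109j = 0.00030 - 0.00007j  (running Σ = 0.32361 + 0.00001j)
  m=5: 0.00006 + 0.00003j × -0.09267 - 0.09141j = -0.00000 - 0.00001j  (running Σ = 0.32361 + 0.00000j)
  m=6: -0.00000 + 0.00000j × -0.21185 - 0.28660j = 0.00000 - 0.00000j  (running Σ = 0.32361 + 0.00000j)
  m=7: -0.00000 - 0.00000j × 0.05150 + 0.09871j = -0.00000 - 0.00000j  (running Σ = 0.32361 + 0.00000j)
  m=8: -0.00000 - 0.00000j × 0.16270 + 0.48263j = 0.00000 - 0.00000j  (running Σ = 0.32361 - 0.00000j)
Σ over m = 0.32361 - 0.00000j; ×(4π/17) → 0.23921 - 0.00000j. Real part: 0.239211

0.239211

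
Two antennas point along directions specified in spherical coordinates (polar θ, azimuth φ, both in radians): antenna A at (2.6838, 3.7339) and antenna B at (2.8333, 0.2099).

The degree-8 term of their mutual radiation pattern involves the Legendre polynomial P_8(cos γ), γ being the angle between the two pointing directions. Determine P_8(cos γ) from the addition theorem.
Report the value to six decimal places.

0.254499

Term-by-term m-sum for l=8 (normalisation 4π/17 = 0.739198):
  term(m=-8) = (-0.000000, 0.000000)   from Y*(Ω₁)=(0.000020, -0.000750), Y(Ω₂)=(-0.000004, -0.000037)
  term(m=-7) = (0.000003, -0.000001)   from Y*(Ω₁)=(-0.003268, -0.005141), Y(Ω₂)=(-0.000047, 0.000463)
  term(m=-6) = (-0.000076, 0.000086)   from Y*(Ω₁)=(-0.028455, -0.012444), Y(Ω₂)=(0.001136, -0.003529)
  term(m=-5) = (0.000790, -0.002225)   from Y*(Ω₁)=(-0.109765, 0.019980), Y(Ω₂)=(-0.010540, 0.018352)
  term(m=-4) = (0.001046, 0.025393)   from Y*(Ω₁)=(-0.204929, 0.199655), Y(Ω₂)=(0.059317, -0.066123)
  term(m=-3) = (-0.054702, -0.121327)   from Y*(Ω₁)=(-0.101489, 0.485373), Y(Ω₂)=(-0.216917, 0.158057)
  term(m=-2) = (0.182558, 0.175194)   from Y*(Ω₁)=(0.177217, 0.435853), Y(Ω₂)=(0.491076, -0.219183)
  term(m=-1) = (0.012653, 0.005089)   from Y*(Ω₁)=(-0.020694, -0.013925), Y(Ω₂)=(-0.534756, 0.113923)
  term(m=+0) = (0.059748, 0.000000)   from Y*(Ω₁)=(-0.475855, -0.000000), Y(Ω₂)=(-0.125559, 0.000000)
  term(m=+1) = (0.012653, -0.005089)   from Y*(Ω₁)=(0.020694, -0.013925), Y(Ω₂)=(0.534756, 0.113923)
  term(m=+2) = (0.182558, -0.175194)   from Y*(Ω₁)=(0.177217, -0.435853), Y(Ω₂)=(0.491076, 0.219183)
  term(m=+3) = (-0.054702, 0.121327)   from Y*(Ω₁)=(0.101489, 0.485373), Y(Ω₂)=(0.216917, 0.158057)
  term(m=+4) = (0.001046, -0.025393)   from Y*(Ω₁)=(-0.204929, -0.199655), Y(Ω₂)=(0.059317, 0.066123)
  term(m=+5) = (0.000790, 0.002225)   from Y*(Ω₁)=(0.109765, 0.019980), Y(Ω₂)=(0.010540, 0.018352)
  term(m=+6) = (-0.000076, -0.000086)   from Y*(Ω₁)=(-0.028455, 0.012444), Y(Ω₂)=(0.001136, 0.003529)
  term(m=+7) = (0.000003, 0.000001)   from Y*(Ω₁)=(0.003268, -0.005141), Y(Ω₂)=(0.000047, 0.000463)
  term(m=+8) = (-0.000000, -0.000000)   from Y*(Ω₁)=(0.000020, 0.000750), Y(Ω₂)=(-0.000004, 0.000037)
Accumulated sum (0.344291, 0.000000); after 4π/(2l+1) scaling, (0.254499, 0.000000) ⇒ P_8 = 0.254499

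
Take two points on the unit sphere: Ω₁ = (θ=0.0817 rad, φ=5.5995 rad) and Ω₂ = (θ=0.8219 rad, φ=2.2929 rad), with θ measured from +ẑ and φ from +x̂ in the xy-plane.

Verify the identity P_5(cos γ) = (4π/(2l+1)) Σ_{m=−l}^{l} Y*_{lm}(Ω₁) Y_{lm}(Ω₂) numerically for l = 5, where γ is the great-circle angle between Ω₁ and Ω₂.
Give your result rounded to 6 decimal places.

-0.200451

Summing Y*_{l m}(θ₁,φ₁)·Y_{l m}(θ₂,φ₂) over m ∈ [−5, 5]; prefactor 4π/(2·5+1) = 1.142397:
  term(m=-5) = -0.00000 - 0.00000j   from Y*(Ω₁)=-0.00000 + 0.00000j, Y(Ω₂)=0.04422 + 0.08728j
  term(m=-4) = 0.00001 + 0.00001j   from Y*(Ω₁)=-0.00006 - 0.00003j, Y(Ω₂)=-0.27842 - 0.07204j
  term(m=-3) = -0.00057 - 0.00031j   from Y*(Ω₁)=-0.00069 - 0.00132j, Y(Ω₂)=0.35693 - 0.24185j
  term(m=-2) = 0.00509 + 0.00175j   from Y*(Ω₁)=0.00450 - 0.02182j, Y(Ω₂)=-0.03052 + 0.23984j
  term(m=-1) = 0.04619 + 0.00769j   from Y*(Ω₁)=0.15835 - 0.12902j, Y(Ω₂)=0.15154 + 0.17205j
  term(m=+0) = -0.27694 + 0.00000j   from Y*(Ω₁)=0.88933 + 0.00000j, Y(Ω₂)=-0.31140 + 0.00000j
  term(m=+1) = 0.04619 - 0.00769j   from Y*(Ω₁)=-0.15835 - 0.12902j, Y(Ω₂)=-0.15154 + 0.17205j
  term(m=+2) = 0.00509 - 0.00175j   from Y*(Ω₁)=0.00450 + 0.02182j, Y(Ω₂)=-0.03052 - 0.23984j
  term(m=+3) = -0.00057 + 0.00031j   from Y*(Ω₁)=0.00069 - 0.00132j, Y(Ω₂)=-0.35693 - 0.24185j
  term(m=+4) = 0.00001 - 0.00001j   from Y*(Ω₁)=-0.00006 + 0.00003j, Y(Ω₂)=-0.27842 + 0.07204j
  term(m=+5) = -0.00000 + 0.00000j   from Y*(Ω₁)=0.00000 + 0.00000j, Y(Ω₂)=-0.04422 + 0.08728j
Accumulated sum -0.17547 - 0.00000j; after 4π/(2l+1) scaling, -0.20045 - 0.00000j ⇒ P_5 = -0.200451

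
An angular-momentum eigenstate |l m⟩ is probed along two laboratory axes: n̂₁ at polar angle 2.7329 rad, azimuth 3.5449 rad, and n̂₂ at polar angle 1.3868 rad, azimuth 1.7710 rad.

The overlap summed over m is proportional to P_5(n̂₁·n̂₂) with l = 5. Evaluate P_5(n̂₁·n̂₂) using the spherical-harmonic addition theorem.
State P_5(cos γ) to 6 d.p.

Term-by-term m-sum for l=5 (normalisation 4π/11 = 1.142397):
  term(m=-5) = (-0.001666, 0.001034)   from Y*(Ω₁)=(0.001984, -0.004151), Y(Ω₂)=(-0.358920, -0.229944)
  term(m=-4) = (-0.005796, -0.006118)   from Y*(Ω₁)=(0.001425, -0.033564), Y(Ω₂)=(0.174626, -0.180095)
  term(m=-3) = (-0.018777, 0.026905)   from Y*(Ω₁)=(-0.050436, -0.133641), Y(Ω₂)=(-0.129807, -0.189489)
  term(m=-2) = (-0.092839, -0.039933)   from Y*(Ω₁)=(-0.259385, -0.270631), Y(Ω₂)=(0.248275, -0.105088)
  term(m=-1) = (-0.018399, 0.089342)   from Y*(Ω₁)=(-0.480183, -0.204893), Y(Ω₂)=(-0.034747, -0.171232)
  term(m=+0) = (-0.021250, -0.000000)   from Y*(Ω₁)=(-0.078030, -0.000000), Y(Ω₂)=(0.272331, 0.000000)
  term(m=+1) = (-0.018399, -0.089342)   from Y*(Ω₁)=(0.480183, -0.204893), Y(Ω₂)=(0.034747, -0.171232)
  term(m=+2) = (-0.092839, 0.039933)   from Y*(Ω₁)=(-0.259385, 0.270631), Y(Ω₂)=(0.248275, 0.105088)
  term(m=+3) = (-0.018777, -0.026905)   from Y*(Ω₁)=(0.050436, -0.133641), Y(Ω₂)=(0.129807, -0.189489)
  term(m=+4) = (-0.005796, 0.006118)   from Y*(Ω₁)=(0.001425, 0.033564), Y(Ω₂)=(0.174626, 0.180095)
  term(m=+5) = (-0.001666, -0.001034)   from Y*(Ω₁)=(-0.001984, -0.004151), Y(Ω₂)=(0.358920, -0.229944)
Total Σ_m = (-0.296204, 0.000000). Multiply by 1.142397: (-0.338383, 0.000000). P_5(cos γ) = -0.338383

-0.338383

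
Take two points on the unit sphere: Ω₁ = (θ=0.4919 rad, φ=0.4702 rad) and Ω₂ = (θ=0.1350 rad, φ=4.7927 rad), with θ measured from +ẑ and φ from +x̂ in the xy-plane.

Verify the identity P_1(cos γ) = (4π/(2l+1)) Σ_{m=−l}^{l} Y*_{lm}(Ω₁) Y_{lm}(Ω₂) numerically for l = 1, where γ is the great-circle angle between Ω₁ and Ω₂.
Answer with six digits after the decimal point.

0.849256

Addition theorem: P_1(cos γ) = (4π/3) Σ_m Y*_{lm}(Ω₁) Y_{lm}(Ω₂), m = −1…1:
  term(m=-1) = -0.00288 + 0.00702j   from Y*(Ω₁)=0.14547 + 0.07393j, Y(Ω₂)=0.00373 + 0.04635j
  term(m=+0) = 0.20851 + 0.00000j   from Y*(Ω₁)=0.43067 + 0.00000j, Y(Ω₂)=0.48416 + 0.00000j
  term(m=+1) = -0.00288 - 0.00702j   from Y*(Ω₁)=-0.14547 + 0.07393j, Y(Ω₂)=-0.00373 + 0.04635j
Accumulated sum 0.20274 + 0.00000j; after 4π/(2l+1) scaling, 0.84926 + 0.00000j ⇒ P_1 = 0.849256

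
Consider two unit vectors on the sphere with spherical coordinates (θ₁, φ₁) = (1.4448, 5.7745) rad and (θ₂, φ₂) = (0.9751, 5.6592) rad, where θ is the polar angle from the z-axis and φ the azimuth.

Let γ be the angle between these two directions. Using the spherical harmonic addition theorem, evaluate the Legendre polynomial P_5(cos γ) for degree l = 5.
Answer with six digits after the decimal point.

-0.123525

Expand P_5 via completeness: Σ_{m} conj(Y_{5,m}) at Ω₁ times Y_{5,m} at Ω₂ —
  [-5]  conj(Y_{5,-5})(Ω₁) = (-0.368582, -0.251169) ; Y_{5,-5}(Ω₂) = (-0.180325, 0.003908) ; Δ = (0.067446, 0.043852)
  [-4]  conj(Y_{5,-4})(Ω₁) = (-0.079946, -0.159774) ; Y_{5,-4}(Ω₂) = (-0.308796, 0.232636) ; Δ = (0.061856, 0.030739)
  [-3]  conj(Y_{5,-3})(Ω₁) = (-0.012960, 0.289486) ; Y_{5,-3}(Ω₂) = (-0.106702, 0.343527) ; Δ = (-0.098063, -0.035341)
  [-2]  conj(Y_{5,-2})(Ω₁) = (-0.104951, 0.169871) ; Y_{5,-2}(Ω₂) = (-0.011482, -0.034324) ; Δ = (0.007036, 0.001652)
  [-1]  conj(Y_{5,-1})(Ω₁) = (0.217614, -0.121349) ; Y_{5,-1}(Ω₂) = (-0.285326, -0.205418) ; Δ = (-0.087018, -0.010078)
  [+0]  conj(Y_{5,0})(Ω₁) = (0.204431, -0.000000) ; Y_{5,0}(Ω₂) = (-0.052053, 0.000000) ; Δ = (-0.010641, 0.000000)
  [+1]  conj(Y_{5,1})(Ω₁) = (-0.217614, -0.121349) ; Y_{5,1}(Ω₂) = (0.285326, -0.205418) ; Δ = (-0.087018, 0.010078)
  [+2]  conj(Y_{5,2})(Ω₁) = (-0.104951, -0.169871) ; Y_{5,2}(Ω₂) = (-0.011482, 0.034324) ; Δ = (0.007036, -0.001652)
  [+3]  conj(Y_{5,3})(Ω₁) = (0.012960, 0.289486) ; Y_{5,3}(Ω₂) = (0.106702, 0.343527) ; Δ = (-0.098063, 0.035341)
  [+4]  conj(Y_{5,4})(Ω₁) = (-0.079946, 0.159774) ; Y_{5,4}(Ω₂) = (-0.308796, -0.232636) ; Δ = (0.061856, -0.030739)
  [+5]  conj(Y_{5,5})(Ω₁) = (0.368582, -0.251169) ; Y_{5,5}(Ω₂) = (0.180325, 0.003908) ; Δ = (0.067446, -0.043852)
Total Σ_m = (-0.108128, 0.000000). Multiply by 1.142397: (-0.123525, 0.000000). P_5(cos γ) = -0.123525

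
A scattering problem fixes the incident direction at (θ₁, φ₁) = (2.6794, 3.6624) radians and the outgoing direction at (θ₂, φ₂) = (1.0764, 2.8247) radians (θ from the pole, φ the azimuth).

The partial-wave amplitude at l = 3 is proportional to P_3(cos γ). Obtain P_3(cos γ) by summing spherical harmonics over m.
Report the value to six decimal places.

0.232440

Expand P_3 via completeness: Σ_{m} conj(Y_{3,m}) at Ω₁ times Y_{3,m} at Ω₂ —
  [-3]  conj(Y_{3,-3})(Ω₁) = -0.000310-0.036991i ; Y_{3,-3}(Ω₂) = -0.165375-0.231589i ; Δ = -0.008516+0.006189i
  [-2]  conj(Y_{3,-2})(Ω₁) = -0.091822-0.157009i ; Y_{3,-2}(Ω₂) = +0.302776+0.222519i ; Δ = +0.007136-0.067971i
  [-1]  conj(Y_{3,-1})(Ω₁) = -0.375737-0.215536i ; Y_{3,-1}(Ω₂) = -0.033993-0.011148i ; Δ = +0.010370+0.011515i
  [+0]  conj(Y_{3,0})(Ω₁) = -0.335963-0.000000i ; Y_{3,0}(Ω₂) = -0.331877+0.000000i ; Δ = +0.111499+0.000000i
  [+1]  conj(Y_{3,1})(Ω₁) = +0.375737-0.215536i ; Y_{3,1}(Ω₂) = +0.033993-0.011148i ; Δ = +0.010370-0.011515i
  [+2]  conj(Y_{3,2})(Ω₁) = -0.091822+0.157009i ; Y_{3,2}(Ω₂) = +0.302776-0.222519i ; Δ = +0.007136+0.067971i
  [+3]  conj(Y_{3,3})(Ω₁) = +0.000310-0.036991i ; Y_{3,3}(Ω₂) = +0.165375-0.231589i ; Δ = -0.008516-0.006189i
Σ over m = +0.129479+0.000000i; ×(4π/7) → +0.232440+0.000000i. Real part: 0.232440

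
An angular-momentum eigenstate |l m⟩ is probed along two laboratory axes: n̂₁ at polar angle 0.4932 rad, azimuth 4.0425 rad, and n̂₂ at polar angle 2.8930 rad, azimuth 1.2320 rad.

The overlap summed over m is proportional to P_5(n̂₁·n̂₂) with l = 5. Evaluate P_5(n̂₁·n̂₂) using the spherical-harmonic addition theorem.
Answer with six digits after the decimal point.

-0.523758

Term-by-term m-sum for l=5 (normalisation 4π/11 = 1.142397):
  m=-5: Y*=0.00228 + 0.01080j  Y=0.00042 + 0.00005j  product 0.00000 + 0.00000j
  m=-4: Y*=-0.05814 - 0.02896j  Y=-0.00112 - 0.00509j  product -0.00008 + 0.00033j
  m=-3: Y*=0.19883 - 0.09333j  Y=-0.03266 + 0.02022j  product -0.00461 + 0.00707j
  m=-2: Y*=-0.10171 + 0.43241j  Y=0.14088 + 0.11336j  product -0.06335 + 0.04939j
  m=-1: Y*=-0.26163 - 0.33031j  Y=0.16714 - 0.47432j  product -0.20041 + 0.06889j
  m=+0: Y*=-0.14289 + 0.00000j  Y=-0.54874 + 0.00000j  product 0.07841 + 0.00000j
  m=+1: Y*=0.26163 - 0.33031j  Y=-0.16714 - 0.47432j  product -0.20041 - 0.06889j
  m=+2: Y*=-0.10171 - 0.43241j  Y=0.14088 - 0.11336j  product -0.06335 - 0.04939j
  m=+3: Y*=-0.19883 - 0.09333j  Y=0.03266 + 0.02022j  product -0.00461 - 0.00707j
  m=+4: Y*=-0.05814 + 0.02896j  Y=-0.00112 + 0.00509j  product -0.00008 - 0.00033j
  m=+5: Y*=-0.00228 + 0.01080j  Y=-0.00042 + 0.00005j  product 0.00000 - 0.00000j
Σ over m = -0.45847 + 0.00000j; ×(4π/11) → -0.52376 + 0.00000j. Real part: -0.523758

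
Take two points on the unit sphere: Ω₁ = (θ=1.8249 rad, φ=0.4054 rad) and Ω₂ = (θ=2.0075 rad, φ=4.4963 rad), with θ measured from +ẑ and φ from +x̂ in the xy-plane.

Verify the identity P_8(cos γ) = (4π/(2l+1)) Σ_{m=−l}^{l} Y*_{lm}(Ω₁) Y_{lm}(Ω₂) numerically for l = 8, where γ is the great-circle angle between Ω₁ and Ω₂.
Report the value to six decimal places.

-0.262965

Summing Y*_{l m}(θ₁,φ₁)·Y_{l m}(θ₂,φ₂) over m ∈ [−8, 8]; prefactor 4π/(2·8+1) = 0.739198:
  m=-8: -0.394937-0.040267i × -0.036846+0.231385i = +0.023869-0.089899i  (running Σ = +0.023869-0.089899i)
  m=-7: +0.393530-0.123371i × -0.436708+0.025433i = -0.168720+0.063886i  (running Σ = -0.144851-0.026013i)
  m=-6: +0.012245-0.010507i × -0.095007-0.337680i = -0.004711-0.003136i  (running Σ = -0.149562-0.029149i)
  m=-5: -0.156972+0.319874i × -0.058693+0.031332i = -0.000809-0.023693i  (running Σ = -0.150372-0.052842i)
  m=-4: +0.005781-0.113684i × -0.232601-0.272571i = -0.032331+0.024867i  (running Σ = -0.182703-0.027975i)
  m=-3: -0.104572-0.282440i × +0.066901-0.088322i = -0.031942-0.009660i  (running Σ = -0.214645-0.037634i)
  m=-2: +0.114569+0.120543i × -0.275555-0.127102i = -0.016249-0.047778i  (running Σ = -0.230894-0.085413i)
  m=-1: +0.249765+0.107192i × +0.037587-0.171228i = +0.027742-0.038738i  (running Σ = -0.203151-0.124150i)
  m=0: -0.180616-0.000000i × -0.279925+0.000000i = +0.050559+0.000000i  (running Σ = -0.152593-0.124150i)
  m=1: -0.249765+0.107192i × -0.037587-0.171228i = +0.027742+0.038738i  (running Σ = -0.124850-0.085413i)
  m=2: +0.114569-0.120543i × -0.275555+0.127102i = -0.016249+0.047778i  (running Σ = -0.141099-0.037634i)
  m=3: +0.104572-0.282440i × -0.066901-0.088322i = -0.031942+0.009660i  (running Σ = -0.173041-0.027975i)
  m=4: +0.005781+0.113684i × -0.232601+0.272571i = -0.032331-0.024867i  (running Σ = -0.205372-0.052842i)
  m=5: +0.156972+0.319874i × +0.058693+0.031332i = -0.000809+0.023693i  (running Σ = -0.206182-0.029149i)
  m=6: +0.012245+0.010507i × -0.095007+0.337680i = -0.004711+0.003136i  (running Σ = -0.210893-0.026013i)
  m=7: -0.393530-0.123371i × +0.436708+0.025433i = -0.168720-0.063886i  (running Σ = -0.379613-0.089899i)
  m=8: -0.394937+0.040267i × -0.036846-0.231385i = +0.023869+0.089899i  (running Σ = -0.355744+0.000000i)
Accumulated sum -0.355744+0.000000i; after 4π/(2l+1) scaling, -0.262965+0.000000i ⇒ P_8 = -0.262965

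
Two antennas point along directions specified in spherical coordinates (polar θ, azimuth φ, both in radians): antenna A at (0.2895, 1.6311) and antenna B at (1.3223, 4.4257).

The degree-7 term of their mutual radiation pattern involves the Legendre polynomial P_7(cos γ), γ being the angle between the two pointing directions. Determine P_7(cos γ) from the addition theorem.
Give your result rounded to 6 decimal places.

Term-by-term m-sum for l=7 (normalisation 4π/15 = 0.837758):
  m=-7: (0.000032, -0.000070) × (0.364332, 0.169755) = (0.000023, -0.000020)  (running Σ = (0.000023, -0.000020))
  m=-6: (-0.000908, -0.000344) × (0.056776, -0.377358) = (-0.000181, 0.000323)  (running Σ = (-0.000158, 0.000303))
  m=-5: (-0.002260, 0.007268) × (0.066434, -0.009183) = (-0.000083, 0.000504)  (running Σ = (-0.000241, 0.000806))
  m=-4: (0.040553, 0.009976) × (-0.145102, -0.321430) = (-0.002678, -0.014482)  (running Σ = (-0.002919, -0.013676))
  m=-3: (0.029185, -0.159558) × (-0.035818, 0.030832) = (0.003874, 0.006615)  (running Σ = (0.000955, -0.007061))
  m=-2: (-0.419821, -0.050880) × (-0.269372, -0.173946) = (0.104238, 0.086732)  (running Σ = (0.105193, 0.079670))
  m=-1: (-0.037168, 0.615601) × (-0.025383, 0.086100) = (-0.052060, -0.018826)  (running Σ = (0.053133, 0.060844))
  m=0: (0.138079, -0.000000) × (-0.308788, 0.000000) = (-0.042637, 0.000000)  (running Σ = (0.010496, 0.060844))
  m=1: (0.037168, 0.615601) × (0.025383, 0.086100) = (-0.052060, 0.018826)  (running Σ = (-0.041564, 0.079670))
  m=2: (-0.419821, 0.050880) × (-0.269372, 0.173946) = (0.104238, -0.086732)  (running Σ = (0.062674, -0.007061))
  m=3: (-0.029185, -0.159558) × (0.035818, 0.030832) = (0.003874, -0.006615)  (running Σ = (0.066548, -0.013676))
  m=4: (0.040553, -0.009976) × (-0.145102, 0.321430) = (-0.002678, 0.014482)  (running Σ = (0.063870, 0.000806))
  m=5: (0.002260, 0.007268) × (-0.066434, -0.009183) = (-0.000083, -0.000504)  (running Σ = (0.063787, 0.000303))
  m=6: (-0.000908, 0.000344) × (0.056776, 0.377358) = (-0.000181, -0.000323)  (running Σ = (0.063606, -0.000020))
  m=7: (-0.000032, -0.000070) × (-0.364332, 0.169755) = (0.000023, 0.000020)  (running Σ = (0.063629, -0.000000))
Σ over m = (0.063629, -0.000000); ×(4π/15) → (0.053306, -0.000000). Real part: 0.053306

0.053306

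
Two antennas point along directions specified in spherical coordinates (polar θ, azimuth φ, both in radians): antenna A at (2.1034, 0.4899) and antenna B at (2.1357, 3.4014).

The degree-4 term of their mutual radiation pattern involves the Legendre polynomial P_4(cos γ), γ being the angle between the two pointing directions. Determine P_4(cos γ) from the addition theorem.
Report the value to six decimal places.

-0.180925

Term-by-term m-sum for l=4 (normalisation 4π/9 = 1.396263):
  term(m=-4) = 0.03324 + 0.04369j   from Y*(Ω₁)=-0.09240 + 0.22556j, Y(Ω₂)=0.11417 - 0.19415j
  term(m=-3) = -0.12651 - 0.10448j   from Y*(Ω₁)=-0.04101 - 0.40429j, Y(Ω₂)=0.28721 - 0.28380j
  term(m=-2) = 0.04299 + 0.02131j   from Y*(Ω₁)=0.11134 + 0.16593j, Y(Ω₂)=0.20841 - 0.11922j
  term(m=-1) = -0.05120 - 0.01199j   from Y*(Ω₁)=0.21824 + 0.11638j, Y(Ω₂)=-0.20548 + 0.05462j
  term(m=+0) = 0.07339 + 0.00000j   from Y*(Ω₁)=-0.25477 + 0.00000j, Y(Ω₂)=-0.28805 + 0.00000j
  term(m=+1) = -0.05120 + 0.01199j   from Y*(Ω₁)=-0.21824 + 0.11638j, Y(Ω₂)=0.20548 + 0.05462j
  term(m=+2) = 0.04299 - 0.02131j   from Y*(Ω₁)=0.11134 - 0.16593j, Y(Ω₂)=0.20841 + 0.11922j
  term(m=+3) = -0.12651 + 0.10448j   from Y*(Ω₁)=0.04101 - 0.40429j, Y(Ω₂)=-0.28721 - 0.28380j
  term(m=+4) = 0.03324 - 0.04369j   from Y*(Ω₁)=-0.09240 - 0.22556j, Y(Ω₂)=0.11417 + 0.19415j
Accumulated sum -0.12958 + 0.00000j; after 4π/(2l+1) scaling, -0.18093 + 0.00000j ⇒ P_4 = -0.180925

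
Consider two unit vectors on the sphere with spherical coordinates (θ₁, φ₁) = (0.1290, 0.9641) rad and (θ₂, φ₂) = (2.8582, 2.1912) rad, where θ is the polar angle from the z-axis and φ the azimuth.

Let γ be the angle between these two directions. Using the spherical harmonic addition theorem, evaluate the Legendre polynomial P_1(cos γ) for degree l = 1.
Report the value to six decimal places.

Addition theorem: P_1(cos γ) = (4π/3) Σ_m Y*_{lm}(Ω₁) Y_{lm}(Ω₂), m = −1…1:
  m=-1: Y*=0.02534 + 0.03651j  Y=-0.05616 - 0.07860j  product 0.00145 - 0.00404j
  m=+0: Y*=0.48454 + 0.00000j  Y=-0.46911 + 0.00000j  product -0.22731 + 0.00000j
  m=+1: Y*=-0.02534 + 0.03651j  Y=0.05616 - 0.07860j  product 0.00145 + 0.00404j
Σ over m = -0.22441 + 0.00000j; ×(4π/3) → -0.94001 + 0.00000j. Real part: -0.940014

-0.940014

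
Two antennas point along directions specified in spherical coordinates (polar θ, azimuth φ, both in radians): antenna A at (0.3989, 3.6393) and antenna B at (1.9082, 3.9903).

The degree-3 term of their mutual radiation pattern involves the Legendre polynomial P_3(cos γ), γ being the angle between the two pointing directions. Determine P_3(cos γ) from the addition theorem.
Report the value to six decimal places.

Summing Y*_{l m}(θ₁,φ₁)·Y_{l m}(θ₂,φ₂) over m ∈ [−3, 3]; prefactor 4π/(2·3+1) = 1.795196:
  m=-3: -0.001897-0.024373i × +0.290220+0.196626i = +0.004242-0.007447i  (running Σ = +0.004242-0.007447i)
  m=-2: +0.077308+0.119195i × +0.038041+0.298830i = -0.032678+0.027636i  (running Σ = -0.028436+0.020190i)
  m=-1: -0.357989-0.194506i × +0.091120-0.103455i = -0.052743+0.019312i  (running Σ = -0.081179+0.039502i)
  m=0: +0.428371-0.000000i × +0.302918+0.000000i = +0.129761+0.000000i  (running Σ = +0.048582+0.039502i)
  m=1: +0.357989-0.194506i × -0.091120-0.103455i = -0.052743-0.019312i  (running Σ = -0.004160+0.020190i)
  m=2: +0.077308-0.119195i × +0.038041-0.298830i = -0.032678-0.027636i  (running Σ = -0.036839-0.007447i)
  m=3: +0.001897-0.024373i × -0.290220+0.196626i = +0.004242+0.007447i  (running Σ = -0.032597+0.000000i)
Σ over m = -0.032597+0.000000i; ×(4π/7) → -0.058518+0.000000i. Real part: -0.058518

-0.058518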